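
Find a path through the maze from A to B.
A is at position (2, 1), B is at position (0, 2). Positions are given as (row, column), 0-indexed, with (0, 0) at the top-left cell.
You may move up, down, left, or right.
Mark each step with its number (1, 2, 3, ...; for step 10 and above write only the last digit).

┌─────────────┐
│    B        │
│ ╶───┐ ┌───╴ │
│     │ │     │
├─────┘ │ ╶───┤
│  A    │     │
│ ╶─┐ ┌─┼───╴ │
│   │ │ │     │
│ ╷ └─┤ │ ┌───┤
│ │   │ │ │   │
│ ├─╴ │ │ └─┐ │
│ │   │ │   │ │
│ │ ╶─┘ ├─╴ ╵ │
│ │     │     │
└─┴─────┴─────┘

Finding the shortest path from (2, 1) to (0, 2):
Path length: 5 steps
Directions: right → right → up → up → left

Solution:

┌─────────────┐
│    B 4      │
│ ╶───┐ ┌───╴ │
│     │3│     │
├─────┘ │ ╶───┤
│  A 1 2│     │
│ ╶─┐ ┌─┼───╴ │
│   │ │ │     │
│ ╷ └─┤ │ ┌───┤
│ │   │ │ │   │
│ ├─╴ │ │ └─┐ │
│ │   │ │   │ │
│ │ ╶─┘ ├─╴ ╵ │
│ │     │     │
└─┴─────┴─────┘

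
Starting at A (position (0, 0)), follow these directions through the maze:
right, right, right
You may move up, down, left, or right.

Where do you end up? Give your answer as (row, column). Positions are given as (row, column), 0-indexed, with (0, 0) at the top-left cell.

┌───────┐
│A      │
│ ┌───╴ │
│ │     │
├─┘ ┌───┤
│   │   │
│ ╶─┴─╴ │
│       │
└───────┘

Following directions step by step:
Start: (0, 0)
  right: (0, 0) → (0, 1)
  right: (0, 1) → (0, 2)
  right: (0, 2) → (0, 3)
Final position: (0, 3)

Path taken:

┌───────┐
│A → → B│
│ ┌───╴ │
│ │     │
├─┘ ┌───┤
│   │   │
│ ╶─┴─╴ │
│       │
└───────┘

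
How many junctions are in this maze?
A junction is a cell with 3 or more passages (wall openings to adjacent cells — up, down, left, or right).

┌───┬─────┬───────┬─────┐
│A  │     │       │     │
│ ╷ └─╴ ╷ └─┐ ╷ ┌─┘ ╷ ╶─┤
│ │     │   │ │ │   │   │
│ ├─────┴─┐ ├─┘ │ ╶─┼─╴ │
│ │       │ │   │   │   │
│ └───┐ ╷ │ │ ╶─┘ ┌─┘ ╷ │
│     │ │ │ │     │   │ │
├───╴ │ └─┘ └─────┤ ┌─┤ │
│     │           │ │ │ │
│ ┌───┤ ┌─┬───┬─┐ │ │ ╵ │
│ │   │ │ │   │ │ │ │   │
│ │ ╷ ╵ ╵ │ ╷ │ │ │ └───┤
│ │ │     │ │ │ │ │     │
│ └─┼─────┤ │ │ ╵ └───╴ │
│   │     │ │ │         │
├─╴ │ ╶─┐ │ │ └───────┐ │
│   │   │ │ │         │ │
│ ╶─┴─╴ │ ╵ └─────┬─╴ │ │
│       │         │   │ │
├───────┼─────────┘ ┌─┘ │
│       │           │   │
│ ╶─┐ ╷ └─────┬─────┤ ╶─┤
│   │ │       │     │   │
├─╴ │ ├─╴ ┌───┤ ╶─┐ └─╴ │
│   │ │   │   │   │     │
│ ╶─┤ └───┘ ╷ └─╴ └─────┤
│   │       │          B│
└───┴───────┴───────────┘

Checking each cell for number of passages:

Junctions found (3+ passages):
  (0, 3): 3 passages
  (0, 6): 3 passages
  (0, 7): 3 passages
  (0, 10): 3 passages
  (2, 3): 3 passages
  (2, 8): 3 passages
  (2, 11): 3 passages
  (4, 3): 3 passages
  (4, 5): 3 passages
  (6, 3): 3 passages
  (7, 8): 3 passages
  (7, 11): 3 passages
  (9, 5): 3 passages
  (10, 2): 3 passages
  (11, 4): 3 passages
  (13, 8): 3 passages
Total junctions: 16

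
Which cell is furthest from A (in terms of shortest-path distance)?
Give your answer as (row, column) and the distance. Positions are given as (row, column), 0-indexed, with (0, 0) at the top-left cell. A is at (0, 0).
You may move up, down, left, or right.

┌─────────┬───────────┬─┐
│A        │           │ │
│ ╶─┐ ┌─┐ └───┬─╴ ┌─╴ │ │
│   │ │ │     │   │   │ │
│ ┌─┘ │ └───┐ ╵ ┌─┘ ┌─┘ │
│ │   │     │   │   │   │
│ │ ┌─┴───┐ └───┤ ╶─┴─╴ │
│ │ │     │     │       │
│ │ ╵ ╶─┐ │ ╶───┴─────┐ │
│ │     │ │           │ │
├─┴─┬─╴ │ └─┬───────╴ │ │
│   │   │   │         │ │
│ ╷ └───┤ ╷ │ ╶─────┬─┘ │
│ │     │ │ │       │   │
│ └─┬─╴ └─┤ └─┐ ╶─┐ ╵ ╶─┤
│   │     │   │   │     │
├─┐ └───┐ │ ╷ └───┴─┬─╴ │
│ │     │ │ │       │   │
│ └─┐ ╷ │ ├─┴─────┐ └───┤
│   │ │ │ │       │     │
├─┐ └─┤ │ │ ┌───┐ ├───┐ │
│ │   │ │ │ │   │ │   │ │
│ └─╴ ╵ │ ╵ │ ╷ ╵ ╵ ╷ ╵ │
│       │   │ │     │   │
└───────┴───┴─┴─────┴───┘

Computing BFS distances from A to all cells:
Furthest cell: (8, 0)
Distance: 64 steps

Path from A to the furthest cell:

┌─────────┬───────────┬─┐
│A → ↓    │           │ │
│ ╶─┐ ┌─┐ └───┬─╴ ┌─╴ │ │
│   │↓│ │     │   │   │ │
│ ┌─┘ │ └───┐ ╵ ┌─┘ ┌─┘ │
│ │↓ ↲│     │   │   │   │
│ │ ┌─┴───┐ └───┤ ╶─┴─╴ │
│ │↓│↱ → ↓│     │       │
│ │ ╵ ╶─┐ │ ╶───┴─────┐ │
│ │↳ ↑  │↓│           │ │
├─┴─┬─╴ │ └─┬───────╴ │ │
│↓ ↰│   │↳ ↓│         │ │
│ ╷ └───┤ ╷ │ ╶─────┬─┘ │
│↓│↑ ← ↰│ │↓│       │   │
│ └─┬─╴ └─┤ └─┐ ╶─┐ ╵ ╶─┤
│↳ ↓│  ↑ ↰│↳ ↓│   │     │
├─┐ └───┐ │ ╷ └───┴─┬─╴ │
│B│↳ → ↓│↑│ │↳ → → ↓│   │
│ └─┐ ╷ │ ├─┴─────┐ └───┤
│↑ ↰│ │↓│↑│↓ ← ← ↰│↳ → ↓│
├─┐ └─┤ │ │ ┌───┐ ├───┐ │
│ │↑ ↰│↓│↑│↓│   │↑│↓ ↰│↓│
│ └─╴ ╵ │ ╵ │ ╷ ╵ ╵ ╷ ╵ │
│    ↑ ↲│↑ ↲│ │  ↑ ↲│↑ ↲│
└───────┴───┴─┴─────┴───┘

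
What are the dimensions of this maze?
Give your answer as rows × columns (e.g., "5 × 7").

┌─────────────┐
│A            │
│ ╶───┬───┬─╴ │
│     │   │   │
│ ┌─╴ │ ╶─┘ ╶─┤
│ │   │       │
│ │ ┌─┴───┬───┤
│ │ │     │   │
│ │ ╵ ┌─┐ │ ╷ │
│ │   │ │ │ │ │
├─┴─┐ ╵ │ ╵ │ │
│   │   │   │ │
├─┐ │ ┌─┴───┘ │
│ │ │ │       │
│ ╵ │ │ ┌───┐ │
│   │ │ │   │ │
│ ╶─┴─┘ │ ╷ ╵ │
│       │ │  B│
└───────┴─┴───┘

Counting the maze dimensions:
Rows (vertical): 9
Columns (horizontal): 7
Dimensions: 9 × 7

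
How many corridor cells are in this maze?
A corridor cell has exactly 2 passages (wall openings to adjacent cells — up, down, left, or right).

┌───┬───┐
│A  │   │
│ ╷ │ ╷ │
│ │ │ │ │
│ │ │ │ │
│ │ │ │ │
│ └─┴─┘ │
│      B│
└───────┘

Counting cells with exactly 2 passages:
Total corridor cells: 14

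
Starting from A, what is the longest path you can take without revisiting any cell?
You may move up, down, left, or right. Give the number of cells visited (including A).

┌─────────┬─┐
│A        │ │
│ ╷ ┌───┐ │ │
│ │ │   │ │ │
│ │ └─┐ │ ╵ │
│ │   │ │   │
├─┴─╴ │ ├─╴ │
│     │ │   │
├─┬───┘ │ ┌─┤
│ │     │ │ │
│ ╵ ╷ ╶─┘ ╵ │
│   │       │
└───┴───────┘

Finding longest simple path using DFS:
Start: (0, 0)
Longest path visits 20 cells
Path: A → right → right → right → right → down → down → right → down → left → down → down → left → left → up → right → up → up → up → left

Solution:

┌─────────┬─┐
│A → → → ↓│ │
│ ╷ ┌───┐ │ │
│ │ │B ↰│↓│ │
│ │ └─┐ │ ╵ │
│ │   │↑│↳ ↓│
├─┴─╴ │ ├─╴ │
│     │↑│↓ ↲│
├─┬───┘ │ ┌─┤
│ │  ↱ ↑│↓│ │
│ ╵ ╷ ╶─┘ ╵ │
│   │↑ ← ↲  │
└───┴───────┘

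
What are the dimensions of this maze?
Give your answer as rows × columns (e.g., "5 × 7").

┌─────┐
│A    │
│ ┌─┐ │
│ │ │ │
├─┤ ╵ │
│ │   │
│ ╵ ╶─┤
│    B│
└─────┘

Counting the maze dimensions:
Rows (vertical): 4
Columns (horizontal): 3
Dimensions: 4 × 3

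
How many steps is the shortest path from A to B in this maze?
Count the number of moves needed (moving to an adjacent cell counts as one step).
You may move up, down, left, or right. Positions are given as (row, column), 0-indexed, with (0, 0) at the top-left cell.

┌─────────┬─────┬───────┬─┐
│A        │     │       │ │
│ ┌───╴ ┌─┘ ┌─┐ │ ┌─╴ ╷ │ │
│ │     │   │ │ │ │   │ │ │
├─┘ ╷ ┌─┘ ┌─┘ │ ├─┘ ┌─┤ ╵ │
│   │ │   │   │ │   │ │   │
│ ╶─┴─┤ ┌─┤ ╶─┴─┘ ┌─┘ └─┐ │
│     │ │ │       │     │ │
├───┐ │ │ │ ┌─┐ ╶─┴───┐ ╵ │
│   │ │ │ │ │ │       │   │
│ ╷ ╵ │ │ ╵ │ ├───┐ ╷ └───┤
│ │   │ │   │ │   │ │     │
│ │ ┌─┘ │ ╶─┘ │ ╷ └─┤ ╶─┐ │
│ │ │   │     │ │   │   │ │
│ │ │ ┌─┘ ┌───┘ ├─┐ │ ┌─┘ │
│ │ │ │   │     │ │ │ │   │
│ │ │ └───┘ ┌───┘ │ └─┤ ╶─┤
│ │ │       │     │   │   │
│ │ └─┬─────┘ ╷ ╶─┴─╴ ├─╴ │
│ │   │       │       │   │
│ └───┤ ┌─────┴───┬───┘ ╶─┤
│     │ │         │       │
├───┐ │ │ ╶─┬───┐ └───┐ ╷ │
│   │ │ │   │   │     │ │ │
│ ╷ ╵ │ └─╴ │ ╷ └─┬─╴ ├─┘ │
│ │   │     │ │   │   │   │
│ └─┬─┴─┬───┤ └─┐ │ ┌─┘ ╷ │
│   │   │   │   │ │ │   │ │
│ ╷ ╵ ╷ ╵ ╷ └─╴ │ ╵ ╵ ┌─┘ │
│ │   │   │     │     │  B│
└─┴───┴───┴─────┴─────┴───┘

Using BFS to find shortest path:
Start: (0, 0), End: (14, 12)
Path found:
(0,0) → (0,1) → (0,2) → (0,3) → (1,3) → (1,2) → (1,1) → (2,1) → (2,0) → (3,0) → (3,1) → (3,2) → (4,2) → (5,2) → (5,1) → (4,1) → (4,0) → (5,0) → (6,0) → (7,0) → (8,0) → (9,0) → (10,0) → (10,1) → (10,2) → (11,2) → (12,2) → (12,1) → (11,1) → (11,0) → (12,0) → (13,0) → (13,1) → (14,1) → (14,2) → (13,2) → (13,3) → (14,3) → (14,4) → (13,4) → (13,5) → (14,5) → (14,6) → (14,7) → (13,7) → (13,6) → (12,6) → (11,6) → (11,7) → (12,7) → (12,8) → (13,8) → (14,8) → (14,9) → (14,10) → (13,10) → (13,11) → (12,11) → (12,12) → (13,12) → (14,12)
Number of steps: 60

Solution:

┌─────────┬─────┬───────┬─┐
│A → → ↓  │     │       │ │
│ ┌───╴ ┌─┘ ┌─┐ │ ┌─╴ ╷ │ │
│ │↓ ← ↲│   │ │ │ │   │ │ │
├─┘ ╷ ┌─┘ ┌─┘ │ ├─┘ ┌─┤ ╵ │
│↓ ↲│ │   │   │ │   │ │   │
│ ╶─┴─┤ ┌─┤ ╶─┴─┘ ┌─┘ └─┐ │
│↳ → ↓│ │ │       │     │ │
├───┐ │ │ │ ┌─┐ ╶─┴───┐ ╵ │
│↓ ↰│↓│ │ │ │ │       │   │
│ ╷ ╵ │ │ ╵ │ ├───┐ ╷ └───┤
│↓│↑ ↲│ │   │ │   │ │     │
│ │ ┌─┘ │ ╶─┘ │ ╷ └─┤ ╶─┐ │
│↓│ │   │     │ │   │   │ │
│ │ │ ┌─┘ ┌───┘ ├─┐ │ ┌─┘ │
│↓│ │ │   │     │ │ │ │   │
│ │ │ └───┘ ┌───┘ │ └─┤ ╶─┤
│↓│ │       │     │   │   │
│ │ └─┬─────┘ ╷ ╶─┴─╴ ├─╴ │
│↓│   │       │       │   │
│ └───┤ ┌─────┴───┬───┘ ╶─┤
│↳ → ↓│ │         │       │
├───┐ │ │ ╶─┬───┐ └───┐ ╷ │
│↓ ↰│↓│ │   │↱ ↓│     │ │ │
│ ╷ ╵ │ └─╴ │ ╷ └─┬─╴ ├─┘ │
│↓│↑ ↲│     │↑│↳ ↓│   │↱ ↓│
│ └─┬─┴─┬───┤ └─┐ │ ┌─┘ ╷ │
│↳ ↓│↱ ↓│↱ ↓│↑ ↰│↓│ │↱ ↑│↓│
│ ╷ ╵ ╷ ╵ ╷ └─╴ │ ╵ ╵ ┌─┘ │
│ │↳ ↑│↳ ↑│↳ → ↑│↳ → ↑│  B│
└─┴───┴───┴─────┴─────┴───┘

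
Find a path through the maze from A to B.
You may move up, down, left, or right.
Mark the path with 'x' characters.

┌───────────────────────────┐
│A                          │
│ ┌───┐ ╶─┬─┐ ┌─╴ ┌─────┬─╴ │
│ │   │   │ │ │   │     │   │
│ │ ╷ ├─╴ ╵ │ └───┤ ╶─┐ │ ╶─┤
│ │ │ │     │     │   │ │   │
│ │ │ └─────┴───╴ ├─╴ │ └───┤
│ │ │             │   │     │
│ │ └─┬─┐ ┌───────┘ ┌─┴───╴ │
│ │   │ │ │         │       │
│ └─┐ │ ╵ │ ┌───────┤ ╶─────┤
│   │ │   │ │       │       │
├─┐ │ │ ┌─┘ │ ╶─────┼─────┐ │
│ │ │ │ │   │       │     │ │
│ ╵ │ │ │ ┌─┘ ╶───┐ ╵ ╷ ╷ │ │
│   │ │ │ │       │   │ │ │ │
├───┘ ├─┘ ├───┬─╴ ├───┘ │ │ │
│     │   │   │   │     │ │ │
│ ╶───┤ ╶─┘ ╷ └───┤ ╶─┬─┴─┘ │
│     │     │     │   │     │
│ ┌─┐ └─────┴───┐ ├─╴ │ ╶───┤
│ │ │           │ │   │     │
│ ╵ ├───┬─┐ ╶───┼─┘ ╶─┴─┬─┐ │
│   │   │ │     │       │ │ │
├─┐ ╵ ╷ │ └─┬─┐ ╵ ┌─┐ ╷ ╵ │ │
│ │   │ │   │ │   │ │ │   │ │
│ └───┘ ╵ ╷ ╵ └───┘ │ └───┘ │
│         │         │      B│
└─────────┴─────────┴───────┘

Finding the shortest path through the maze:
Path length: 50 steps
Directions: right → right → right → right → right → right → down → down → right → right → down → left → left → left → left → left → left → up → up → left → down → down → down → right → down → down → down → down → left → left → down → right → right → down → right → right → right → down → right → right → down → right → up → right → right → down → down → right → right → right

Solution:

┌───────────────────────────┐
│A x x x x x x              │
│ ┌───┐ ╶─┬─┐ ┌─╴ ┌─────┬─╴ │
│ │x x│   │ │x│   │     │   │
│ │ ╷ ├─╴ ╵ │ └───┤ ╶─┐ │ ╶─┤
│ │x│x│     │x x x│   │ │   │
│ │ │ └─────┴───╴ ├─╴ │ └───┤
│ │x│x x x x x x x│   │     │
│ │ └─┬─┐ ┌───────┘ ┌─┴───╴ │
│ │x x│ │ │         │       │
│ └─┐ │ ╵ │ ┌───────┤ ╶─────┤
│   │x│   │ │       │       │
├─┐ │ │ ┌─┘ │ ╶─────┼─────┐ │
│ │ │x│ │   │       │     │ │
│ ╵ │ │ │ ┌─┘ ╶───┐ ╵ ╷ ╷ │ │
│   │x│ │ │       │   │ │ │ │
├───┘ ├─┘ ├───┬─╴ ├───┘ │ │ │
│x x x│   │   │   │     │ │ │
│ ╶───┤ ╶─┘ ╷ └───┤ ╶─┬─┴─┘ │
│x x x│     │     │   │     │
│ ┌─┐ └─────┴───┐ ├─╴ │ ╶───┤
│ │ │x x x x    │ │   │     │
│ ╵ ├───┬─┐ ╶───┼─┘ ╶─┴─┬─┐ │
│   │   │ │x x x│x x x  │ │ │
├─┐ ╵ ╷ │ └─┬─┐ ╵ ┌─┐ ╷ ╵ │ │
│ │   │ │   │ │x x│ │x│   │ │
│ └───┘ ╵ ╷ ╵ └───┘ │ └───┘ │
│         │         │x x x B│
└─────────┴─────────┴───────┘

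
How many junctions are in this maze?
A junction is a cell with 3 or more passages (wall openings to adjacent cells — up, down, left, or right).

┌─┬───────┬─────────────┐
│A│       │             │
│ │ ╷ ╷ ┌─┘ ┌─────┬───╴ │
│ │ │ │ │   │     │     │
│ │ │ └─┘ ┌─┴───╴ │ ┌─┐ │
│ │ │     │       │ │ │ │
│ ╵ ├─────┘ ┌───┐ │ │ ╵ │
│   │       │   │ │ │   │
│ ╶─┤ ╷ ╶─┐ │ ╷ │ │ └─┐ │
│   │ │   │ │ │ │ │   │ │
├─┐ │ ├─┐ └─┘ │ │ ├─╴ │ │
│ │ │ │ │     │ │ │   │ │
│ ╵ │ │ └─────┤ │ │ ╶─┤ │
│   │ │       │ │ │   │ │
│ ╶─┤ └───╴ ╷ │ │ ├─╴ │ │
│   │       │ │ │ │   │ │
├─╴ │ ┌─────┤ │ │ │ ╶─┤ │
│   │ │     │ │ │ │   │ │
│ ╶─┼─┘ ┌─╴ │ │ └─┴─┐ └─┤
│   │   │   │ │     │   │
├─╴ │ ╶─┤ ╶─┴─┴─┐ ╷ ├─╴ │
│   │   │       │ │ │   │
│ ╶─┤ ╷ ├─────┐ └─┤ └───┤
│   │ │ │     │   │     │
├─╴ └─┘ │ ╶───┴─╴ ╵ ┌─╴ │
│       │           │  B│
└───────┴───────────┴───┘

Checking each cell for number of passages:

Junctions found (3+ passages):
  (0, 2): 3 passages
  (0, 3): 3 passages
  (1, 11): 3 passages
  (2, 8): 3 passages
  (3, 0): 3 passages
  (3, 3): 3 passages
  (3, 5): 3 passages
  (3, 11): 3 passages
  (6, 0): 3 passages
  (6, 5): 3 passages
  (7, 2): 3 passages
  (9, 8): 3 passages
  (10, 2): 3 passages
  (11, 9): 3 passages
  (12, 1): 3 passages
  (12, 8): 3 passages
Total junctions: 16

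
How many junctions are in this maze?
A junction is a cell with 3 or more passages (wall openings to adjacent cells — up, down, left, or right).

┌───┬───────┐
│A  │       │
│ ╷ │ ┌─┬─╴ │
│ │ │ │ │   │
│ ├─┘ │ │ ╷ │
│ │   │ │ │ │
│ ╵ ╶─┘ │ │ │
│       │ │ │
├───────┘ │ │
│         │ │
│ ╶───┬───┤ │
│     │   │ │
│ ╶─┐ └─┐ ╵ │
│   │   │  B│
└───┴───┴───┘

Checking each cell for number of passages:

Junctions found (3+ passages):
  (1, 5): 3 passages
  (3, 1): 3 passages
  (5, 0): 3 passages
Total junctions: 3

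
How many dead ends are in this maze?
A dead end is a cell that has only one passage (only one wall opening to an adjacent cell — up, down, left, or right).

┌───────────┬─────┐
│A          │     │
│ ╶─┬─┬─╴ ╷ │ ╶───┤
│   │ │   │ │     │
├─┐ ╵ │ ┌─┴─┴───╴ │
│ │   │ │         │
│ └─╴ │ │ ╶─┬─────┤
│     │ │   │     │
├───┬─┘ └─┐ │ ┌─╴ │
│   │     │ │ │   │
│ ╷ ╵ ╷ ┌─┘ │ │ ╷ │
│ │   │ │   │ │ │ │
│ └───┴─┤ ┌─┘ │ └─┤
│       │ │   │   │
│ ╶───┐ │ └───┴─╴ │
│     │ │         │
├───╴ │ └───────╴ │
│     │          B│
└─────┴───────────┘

Checking each cell for number of passages:

Dead ends found at positions:
  (0, 8)
  (1, 2)
  (1, 5)
  (2, 0)
  (4, 4)
  (5, 3)
  (5, 8)
  (6, 5)
  (8, 0)
Total dead ends: 9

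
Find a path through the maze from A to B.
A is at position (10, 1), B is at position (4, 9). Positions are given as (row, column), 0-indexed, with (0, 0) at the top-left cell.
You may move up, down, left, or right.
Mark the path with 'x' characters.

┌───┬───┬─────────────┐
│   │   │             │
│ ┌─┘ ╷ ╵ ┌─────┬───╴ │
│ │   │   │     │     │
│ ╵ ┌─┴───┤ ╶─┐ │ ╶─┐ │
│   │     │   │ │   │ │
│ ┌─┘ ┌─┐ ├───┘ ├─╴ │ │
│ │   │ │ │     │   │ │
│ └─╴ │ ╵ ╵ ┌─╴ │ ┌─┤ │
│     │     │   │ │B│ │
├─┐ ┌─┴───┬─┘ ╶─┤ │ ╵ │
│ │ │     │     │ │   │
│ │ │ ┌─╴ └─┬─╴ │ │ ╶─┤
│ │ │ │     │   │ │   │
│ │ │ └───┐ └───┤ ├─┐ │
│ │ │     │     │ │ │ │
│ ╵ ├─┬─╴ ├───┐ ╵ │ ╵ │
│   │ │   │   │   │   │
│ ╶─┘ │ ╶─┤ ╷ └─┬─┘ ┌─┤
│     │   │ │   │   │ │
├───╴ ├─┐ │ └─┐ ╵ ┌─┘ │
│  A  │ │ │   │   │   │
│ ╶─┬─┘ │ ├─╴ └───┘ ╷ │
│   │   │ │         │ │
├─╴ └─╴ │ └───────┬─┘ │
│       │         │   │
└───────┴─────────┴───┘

Finding the shortest path from (10, 1) to (4, 9):
Path length: 34 steps
Directions: right → up → left → left → up → right → up → up → up → up → left → up → up → right → up → right → up → right → down → right → up → right → right → right → right → right → right → down → down → down → down → down → left → up

Solution:

┌───┬───┬─────────────┐
│   │x x│x x x x x x x│
│ ┌─┘ ╷ ╵ ┌─────┬───╴ │
│ │x x│x x│     │    x│
│ ╵ ┌─┴───┤ ╶─┐ │ ╶─┐ │
│x x│     │   │ │   │x│
│ ┌─┘ ┌─┐ ├───┘ ├─╴ │ │
│x│   │ │ │     │   │x│
│ └─╴ │ ╵ ╵ ┌─╴ │ ┌─┤ │
│x x  │     │   │ │B│x│
├─┐ ┌─┴───┬─┘ ╶─┤ │ ╵ │
│ │x│     │     │ │x x│
│ │ │ ┌─╴ └─┬─╴ │ │ ╶─┤
│ │x│ │     │   │ │   │
│ │ │ └───┐ └───┤ ├─┐ │
│ │x│     │     │ │ │ │
│ ╵ ├─┬─╴ ├───┐ ╵ │ ╵ │
│x x│ │   │   │   │   │
│ ╶─┘ │ ╶─┤ ╷ └─┬─┘ ┌─┤
│x x x│   │ │   │   │ │
├───╴ ├─┐ │ └─┐ ╵ ┌─┘ │
│  A x│ │ │   │   │   │
│ ╶─┬─┘ │ ├─╴ └───┘ ╷ │
│   │   │ │         │ │
├─╴ └─╴ │ └───────┬─┘ │
│       │         │   │
└───────┴─────────┴───┘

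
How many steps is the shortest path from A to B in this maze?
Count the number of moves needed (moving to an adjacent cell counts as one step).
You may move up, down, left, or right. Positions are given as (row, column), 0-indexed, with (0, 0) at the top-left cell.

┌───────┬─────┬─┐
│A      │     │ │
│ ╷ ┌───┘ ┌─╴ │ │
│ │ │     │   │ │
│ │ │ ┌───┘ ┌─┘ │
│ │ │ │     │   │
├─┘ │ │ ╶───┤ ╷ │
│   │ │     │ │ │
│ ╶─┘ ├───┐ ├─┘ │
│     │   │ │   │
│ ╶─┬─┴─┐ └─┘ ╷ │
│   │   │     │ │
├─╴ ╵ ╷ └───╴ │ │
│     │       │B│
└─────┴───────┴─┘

Using BFS to find shortest path:
Start: (0, 0), End: (6, 7)
Path found:
(0,0) → (0,1) → (1,1) → (2,1) → (3,1) → (3,0) → (4,0) → (5,0) → (5,1) → (6,1) → (6,2) → (5,2) → (5,3) → (6,3) → (6,4) → (6,5) → (6,6) → (5,6) → (4,6) → (4,7) → (5,7) → (6,7)
Number of steps: 21

Solution:

┌───────┬─────┬─┐
│A ↓    │     │ │
│ ╷ ┌───┘ ┌─╴ │ │
│ │↓│     │   │ │
│ │ │ ┌───┘ ┌─┘ │
│ │↓│ │     │   │
├─┘ │ │ ╶───┤ ╷ │
│↓ ↲│ │     │ │ │
│ ╶─┘ ├───┐ ├─┘ │
│↓    │   │ │↱ ↓│
│ ╶─┬─┴─┐ └─┘ ╷ │
│↳ ↓│↱ ↓│    ↑│↓│
├─╴ ╵ ╷ └───╴ │ │
│  ↳ ↑│↳ → → ↑│B│
└─────┴───────┴─┘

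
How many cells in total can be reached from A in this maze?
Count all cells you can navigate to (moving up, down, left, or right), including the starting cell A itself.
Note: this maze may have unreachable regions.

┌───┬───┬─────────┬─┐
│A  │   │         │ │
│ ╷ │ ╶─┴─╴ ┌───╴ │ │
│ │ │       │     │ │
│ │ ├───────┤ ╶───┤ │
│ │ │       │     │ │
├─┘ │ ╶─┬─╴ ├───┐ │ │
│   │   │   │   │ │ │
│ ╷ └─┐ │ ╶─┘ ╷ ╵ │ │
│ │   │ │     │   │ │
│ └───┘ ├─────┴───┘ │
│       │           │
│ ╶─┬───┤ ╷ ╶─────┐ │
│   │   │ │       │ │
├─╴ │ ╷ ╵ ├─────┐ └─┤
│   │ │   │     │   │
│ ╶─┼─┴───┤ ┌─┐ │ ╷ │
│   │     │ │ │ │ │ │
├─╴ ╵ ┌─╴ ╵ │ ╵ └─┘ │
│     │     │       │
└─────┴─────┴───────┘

Using BFS/flood-fill to find all reachable cells from A:
Maze size: 10 × 10 = 100 total cells
All cells are reachable — the maze is fully connected.
Reachable cells: 100

Reachable region (· marks reachable cells):

┌───┬───┬─────────┬─┐
│A ·│· ·│· · · · ·│·│
│ ╷ │ ╶─┴─╴ ┌───╴ │ │
│·│·│· · · ·│· · ·│·│
│ │ ├───────┤ ╶───┤ │
│·│·│· · · ·│· · ·│·│
├─┘ │ ╶─┬─╴ ├───┐ │ │
│· ·│· ·│· ·│· ·│·│·│
│ ╷ └─┐ │ ╶─┘ ╷ ╵ │ │
│·│· ·│·│· · ·│· ·│·│
│ └───┘ ├─────┴───┘ │
│· · · ·│· · · · · ·│
│ ╶─┬───┤ ╷ ╶─────┐ │
│· ·│· ·│·│· · · ·│·│
├─╴ │ ╷ ╵ ├─────┐ └─┤
│· ·│·│· ·│· · ·│· ·│
│ ╶─┼─┴───┤ ┌─┐ │ ╷ │
│· ·│· · ·│·│·│·│·│·│
├─╴ ╵ ┌─╴ ╵ │ ╵ └─┘ │
│· · ·│· · ·│· · · ·│
└─────┴─────┴───────┘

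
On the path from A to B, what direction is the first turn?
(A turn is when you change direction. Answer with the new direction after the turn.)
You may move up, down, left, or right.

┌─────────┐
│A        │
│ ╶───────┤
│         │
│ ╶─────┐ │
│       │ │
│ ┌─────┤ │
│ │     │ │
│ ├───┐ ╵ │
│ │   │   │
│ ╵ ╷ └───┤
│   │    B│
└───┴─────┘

Directions: down, down, down, down, down, right, up, right, down, right, right
First turn direction: right

Solution:

┌─────────┐
│A        │
│ ╶───────┤
│↓        │
│ ╶─────┐ │
│↓      │ │
│ ┌─────┤ │
│↓│     │ │
│ ├───┐ ╵ │
│↓│↱ ↓│   │
│ ╵ ╷ └───┤
│↳ ↑│↳ → B│
└───┴─────┘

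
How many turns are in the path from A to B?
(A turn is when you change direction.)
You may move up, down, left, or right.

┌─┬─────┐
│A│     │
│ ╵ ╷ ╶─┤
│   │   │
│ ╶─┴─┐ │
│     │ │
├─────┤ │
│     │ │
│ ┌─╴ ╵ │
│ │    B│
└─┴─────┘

Directions: down, right, up, right, down, right, down, down, down
Number of turns: 6

Solution:

┌─┬─────┐
│A│↱ ↓  │
│ ╵ ╷ ╶─┤
│↳ ↑│↳ ↓│
│ ╶─┴─┐ │
│     │↓│
├─────┤ │
│     │↓│
│ ┌─╴ ╵ │
│ │    B│
└─┴─────┘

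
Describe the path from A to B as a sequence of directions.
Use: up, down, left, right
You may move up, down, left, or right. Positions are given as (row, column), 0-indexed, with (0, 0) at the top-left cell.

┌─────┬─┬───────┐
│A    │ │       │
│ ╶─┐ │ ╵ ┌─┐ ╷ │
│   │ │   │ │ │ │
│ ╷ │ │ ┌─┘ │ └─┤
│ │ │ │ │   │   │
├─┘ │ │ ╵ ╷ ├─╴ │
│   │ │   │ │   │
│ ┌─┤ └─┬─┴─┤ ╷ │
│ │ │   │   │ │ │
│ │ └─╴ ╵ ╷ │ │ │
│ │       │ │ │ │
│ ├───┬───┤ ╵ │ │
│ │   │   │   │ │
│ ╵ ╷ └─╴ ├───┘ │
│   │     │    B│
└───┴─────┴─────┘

Finding the path and converting it to directions:
Path through cells: (0,0) → (0,1) → (0,2) → (1,2) → (2,2) → (3,2) → (4,2) → (4,3) → (5,3) → (5,4) → (4,4) → (4,5) → (5,5) → (6,5) → (6,6) → (5,6) → (4,6) → (3,6) → (3,7) → (4,7) → (5,7) → (6,7) → (7,7)
Directions: right, right, down, down, down, down, right, down, right, up, right, down, down, right, up, up, up, right, down, down, down, down

Solution:

┌─────┬─┬───────┐
│A → ↓│ │       │
│ ╶─┐ │ ╵ ┌─┐ ╷ │
│   │↓│   │ │ │ │
│ ╷ │ │ ┌─┘ │ └─┤
│ │ │↓│ │   │   │
├─┘ │ │ ╵ ╷ ├─╴ │
│   │↓│   │ │↱ ↓│
│ ┌─┤ └─┬─┴─┤ ╷ │
│ │ │↳ ↓│↱ ↓│↑│↓│
│ │ └─╴ ╵ ╷ │ │ │
│ │    ↳ ↑│↓│↑│↓│
│ ├───┬───┤ ╵ │ │
│ │   │   │↳ ↑│↓│
│ ╵ ╷ └─╴ ├───┘ │
│   │     │    B│
└───┴─────┴─────┘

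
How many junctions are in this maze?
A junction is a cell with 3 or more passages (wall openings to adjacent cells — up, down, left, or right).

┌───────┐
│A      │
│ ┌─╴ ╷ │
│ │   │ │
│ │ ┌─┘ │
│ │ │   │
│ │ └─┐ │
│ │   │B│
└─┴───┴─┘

Checking each cell for number of passages:

Junctions found (3+ passages):
  (0, 2): 3 passages
  (2, 3): 3 passages
Total junctions: 2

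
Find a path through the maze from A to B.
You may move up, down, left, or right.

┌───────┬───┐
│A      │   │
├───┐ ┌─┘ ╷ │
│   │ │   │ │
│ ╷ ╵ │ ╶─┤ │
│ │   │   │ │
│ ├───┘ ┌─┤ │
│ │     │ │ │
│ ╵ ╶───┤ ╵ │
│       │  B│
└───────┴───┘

Finding the shortest path through the maze:
Path length: 23 steps
Directions: right → right → down → down → left → up → left → down → down → down → right → up → right → right → up → up → right → up → right → down → down → down → down

Solution:

┌───────┬───┐
│A → ↓  │↱ ↓│
├───┐ ┌─┘ ╷ │
│↓ ↰│↓│↱ ↑│↓│
│ ╷ ╵ │ ╶─┤ │
│↓│↑ ↲│↑  │↓│
│ ├───┘ ┌─┤ │
│↓│↱ → ↑│ │↓│
│ ╵ ╶───┤ ╵ │
│↳ ↑    │  B│
└───────┴───┘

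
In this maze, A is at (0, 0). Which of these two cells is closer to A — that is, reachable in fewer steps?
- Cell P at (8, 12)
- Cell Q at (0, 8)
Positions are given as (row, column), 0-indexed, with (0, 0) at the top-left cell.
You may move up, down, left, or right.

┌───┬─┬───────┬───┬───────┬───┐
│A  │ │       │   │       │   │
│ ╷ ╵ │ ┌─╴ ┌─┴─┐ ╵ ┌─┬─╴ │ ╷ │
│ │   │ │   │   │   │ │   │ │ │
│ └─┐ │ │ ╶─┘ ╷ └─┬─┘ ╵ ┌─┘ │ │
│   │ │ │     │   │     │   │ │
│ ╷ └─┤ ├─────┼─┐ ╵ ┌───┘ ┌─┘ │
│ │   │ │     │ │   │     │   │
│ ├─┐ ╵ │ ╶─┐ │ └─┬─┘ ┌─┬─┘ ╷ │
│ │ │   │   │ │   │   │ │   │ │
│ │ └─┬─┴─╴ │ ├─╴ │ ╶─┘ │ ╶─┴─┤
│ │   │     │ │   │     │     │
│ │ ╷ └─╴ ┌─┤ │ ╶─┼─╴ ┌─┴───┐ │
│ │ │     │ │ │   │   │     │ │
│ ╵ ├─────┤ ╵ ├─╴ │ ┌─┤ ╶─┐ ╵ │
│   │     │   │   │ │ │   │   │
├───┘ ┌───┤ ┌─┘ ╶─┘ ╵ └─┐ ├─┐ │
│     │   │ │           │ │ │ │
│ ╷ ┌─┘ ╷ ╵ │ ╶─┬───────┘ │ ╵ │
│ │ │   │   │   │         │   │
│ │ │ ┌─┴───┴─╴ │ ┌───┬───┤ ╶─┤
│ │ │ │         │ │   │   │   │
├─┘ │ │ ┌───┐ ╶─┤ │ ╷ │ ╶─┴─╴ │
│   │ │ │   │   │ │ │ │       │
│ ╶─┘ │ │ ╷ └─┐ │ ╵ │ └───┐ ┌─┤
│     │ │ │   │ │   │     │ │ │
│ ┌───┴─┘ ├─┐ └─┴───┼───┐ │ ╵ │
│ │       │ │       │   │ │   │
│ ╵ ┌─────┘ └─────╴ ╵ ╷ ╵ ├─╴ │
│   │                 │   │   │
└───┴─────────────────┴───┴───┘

Shortest path A → P at (8, 12): 78 steps
Shortest path A → Q at (0, 8): 36 steps

Q is closer (36 steps vs 78 steps).

Path to P:

┌───┬─┬───────┬───┬───────┬───┐
│A  │ │       │   │       │   │
│ ╷ ╵ │ ┌─╴ ┌─┴─┐ ╵ ┌─┬─╴ │ ╷ │
│↓│   │ │   │   │   │ │   │ │ │
│ └─┐ │ │ ╶─┘ ╷ └─┬─┘ ╵ ┌─┘ │ │
│↓  │ │ │     │   │     │   │ │
│ ╷ └─┤ ├─────┼─┐ ╵ ┌───┘ ┌─┘ │
│↓│   │ │↱ → ↓│ │   │     │   │
│ ├─┐ ╵ │ ╶─┐ │ └─┬─┘ ┌─┬─┘ ╷ │
│↓│ │   │↑ ↰│↓│   │   │ │   │ │
│ │ └─┬─┴─╴ │ ├─╴ │ ╶─┘ │ ╶─┴─┤
│↓│↱ ↓│  ↱ ↑│↓│   │     │     │
│ │ ╷ └─╴ ┌─┤ │ ╶─┼─╴ ┌─┴───┐ │
│↓│↑│↳ → ↑│ │↓│   │   │     │ │
│ ╵ ├─────┤ ╵ ├─╴ │ ┌─┤ ╶─┐ ╵ │
│↳ ↑│     │↓ ↲│   │ │ │   │   │
├───┘ ┌───┤ ┌─┘ ╶─┘ ╵ └─┐ ├─┐ │
│     │↓ ↰│↓│           │P│ │ │
│ ╷ ┌─┘ ╷ ╵ │ ╶─┬───────┘ │ ╵ │
│ │ │↓ ↲│↑ ↲│   │↱ → → → ↑│   │
│ │ │ ┌─┴───┴─╴ │ ┌───┬───┤ ╶─┤
│ │ │↓│         │↑│↓ ↰│   │   │
├─┘ │ │ ┌───┐ ╶─┤ │ ╷ │ ╶─┴─╴ │
│   │↓│ │↱ ↓│   │↑│↓│↑│       │
│ ╶─┘ │ │ ╷ └─┐ │ ╵ │ └───┐ ┌─┤
│↓ ← ↲│ │↑│↳ ↓│ │↑ ↲│↑ ← ↰│ │ │
│ ┌───┴─┘ ├─┐ └─┴───┼───┐ │ ╵ │
│↓│↱ → → ↑│ │↳ → → ↓│↱ ↓│↑│   │
│ ╵ ┌─────┘ └─────╴ ╵ ╷ ╵ ├─╴ │
│↳ ↑│              ↳ ↑│↳ ↑│   │
└───┴─────────────────┴───┴───┘

Path to Q:

┌───┬─┬───────┬───┬───────┬───┐
│A  │ │↱ → ↓  │  Q│↓ ← ← ↰│   │
│ ╷ ╵ │ ┌─╴ ┌─┴─┐ ╵ ┌─┬─╴ │ ╷ │
│↓│   │↑│↓ ↲│↱ ↓│↑ ↲│ │↱ ↑│ │ │
│ └─┐ │ │ ╶─┘ ╷ └─┬─┘ ╵ ┌─┘ │ │
│↳ ↓│ │↑│↳ → ↑│↳ ↓│↱ → ↑│   │ │
│ ╷ └─┤ ├─────┼─┐ ╵ ┌───┘ ┌─┘ │
│ │↳ ↓│↑│     │ │↳ ↑│     │   │
│ ├─┐ ╵ │ ╶─┐ │ └─┬─┘ ┌─┬─┘ ╷ │
│ │ │↳ ↑│   │ │   │   │ │   │ │
│ │ └─┬─┴─╴ │ ├─╴ │ ╶─┘ │ ╶─┴─┤
│ │   │     │ │   │     │     │
│ │ ╷ └─╴ ┌─┤ │ ╶─┼─╴ ┌─┴───┐ │
│ │ │     │ │ │   │   │     │ │
│ ╵ ├─────┤ ╵ ├─╴ │ ┌─┤ ╶─┐ ╵ │
│   │     │   │   │ │ │   │   │
├───┘ ┌───┤ ┌─┘ ╶─┘ ╵ └─┐ ├─┐ │
│     │   │ │           │ │ │ │
│ ╷ ┌─┘ ╷ ╵ │ ╶─┬───────┘ │ ╵ │
│ │ │   │   │   │         │   │
│ │ │ ┌─┴───┴─╴ │ ┌───┬───┤ ╶─┤
│ │ │ │         │ │   │   │   │
├─┘ │ │ ┌───┐ ╶─┤ │ ╷ │ ╶─┴─╴ │
│   │ │ │   │   │ │ │ │       │
│ ╶─┘ │ │ ╷ └─┐ │ ╵ │ └───┐ ┌─┤
│     │ │ │   │ │   │     │ │ │
│ ┌───┴─┘ ├─┐ └─┴───┼───┐ │ ╵ │
│ │       │ │       │   │ │   │
│ ╵ ┌─────┘ └─────╴ ╵ ╷ ╵ ├─╴ │
│   │                 │   │   │
└───┴─────────────────┴───┴───┘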